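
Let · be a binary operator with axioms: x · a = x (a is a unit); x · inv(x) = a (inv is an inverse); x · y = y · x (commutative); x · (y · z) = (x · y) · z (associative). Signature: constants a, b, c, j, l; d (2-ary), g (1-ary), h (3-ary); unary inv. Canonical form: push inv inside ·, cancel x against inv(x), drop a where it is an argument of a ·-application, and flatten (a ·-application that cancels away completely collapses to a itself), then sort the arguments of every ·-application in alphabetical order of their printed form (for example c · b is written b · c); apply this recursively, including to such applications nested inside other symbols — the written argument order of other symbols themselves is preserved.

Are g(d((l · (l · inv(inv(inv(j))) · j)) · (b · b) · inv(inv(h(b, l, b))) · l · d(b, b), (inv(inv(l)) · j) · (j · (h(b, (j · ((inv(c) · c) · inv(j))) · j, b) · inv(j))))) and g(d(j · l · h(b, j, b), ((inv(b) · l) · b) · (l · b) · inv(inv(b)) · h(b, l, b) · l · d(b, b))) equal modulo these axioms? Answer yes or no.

Answer: no — g(d(b · b · d(b, b) · h(b, l, b) · l · l · l, h(b, j, b) · j · l)) vs g(d(h(b, j, b) · j · l, b · b · d(b, b) · h(b, l, b) · l · l · l))

Derivation:
Left:  g(d((l · (l · inv(inv(inv(j))) · j)) · (b · b) · inv(inv(h(b, l, b))) · l · d(b, b), (inv(inv(l)) · j) · (j · (h(b, (j · ((inv(c) · c) · inv(j))) · j, b) · inv(j)))))
  Descend into:  (inv(inv(l)) · j) · (j · (h(b, (j · ((inv(c) · c) · inv(j))) · j, b) · inv(j)))
  Push inv inside:  distribute inv over · and collapse double inv
  Collect:  l · j · h(b, j, b)
  Order the arguments:  h(b, j, b) · j · l
  Rebuild:  g(d(b · b · d(b, b) · h(b, l, b) · l · l · l, h(b, j, b) · j · l))
Right:  g(d(j · l · h(b, j, b), ((inv(b) · l) · b) · (l · b) · inv(inv(b)) · h(b, l, b) · l · d(b, b)))
  Focus inside:  ((inv(b) · l) · b) · (l · b) · inv(inv(b)) · h(b, l, b) · l · d(b, b)
  Push inv inside:  distribute inv over · and collapse double inv
  Combine occurrences:  b · b · l · l · l · h(b, l, b) · d(b, b)
  Order the arguments:  b · b · d(b, b) · h(b, l, b) · l · l · l
  Put back:  g(d(h(b, j, b) · j · l, b · b · d(b, b) · h(b, l, b) · l · l · l))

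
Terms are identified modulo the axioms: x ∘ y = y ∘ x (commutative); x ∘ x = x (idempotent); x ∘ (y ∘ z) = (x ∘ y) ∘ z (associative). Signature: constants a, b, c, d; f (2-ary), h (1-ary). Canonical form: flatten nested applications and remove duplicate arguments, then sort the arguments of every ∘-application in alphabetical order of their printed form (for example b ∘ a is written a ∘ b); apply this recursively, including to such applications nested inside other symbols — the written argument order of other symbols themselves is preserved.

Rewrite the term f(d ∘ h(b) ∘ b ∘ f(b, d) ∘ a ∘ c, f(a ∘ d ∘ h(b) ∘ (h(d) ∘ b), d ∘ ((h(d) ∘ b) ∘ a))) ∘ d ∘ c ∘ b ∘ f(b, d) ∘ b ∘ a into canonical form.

Answer: a ∘ b ∘ c ∘ d ∘ f(a ∘ b ∘ c ∘ d ∘ f(b, d) ∘ h(b), f(a ∘ b ∘ d ∘ h(b) ∘ h(d), a ∘ b ∘ d ∘ h(d))) ∘ f(b, d)

Derivation:
Canonicalize subterm:  f(d ∘ h(b) ∘ b ∘ f(b, d) ∘ a ∘ c, f(a ∘ d ∘ h(b) ∘ (h(d) ∘ b), d ∘ ((h(d) ∘ b) ∘ a)))  →  f(a ∘ b ∘ c ∘ d ∘ f(b, d) ∘ h(b), f(a ∘ b ∘ d ∘ h(b) ∘ h(d), a ∘ b ∘ d ∘ h(d)))
Idempotence:  drop duplicate b
Sort:  a ∘ b ∘ c ∘ d ∘ f(a ∘ b ∘ c ∘ d ∘ f(b, d) ∘ h(b), f(a ∘ b ∘ d ∘ h(b) ∘ h(d), a ∘ b ∘ d ∘ h(d))) ∘ f(b, d)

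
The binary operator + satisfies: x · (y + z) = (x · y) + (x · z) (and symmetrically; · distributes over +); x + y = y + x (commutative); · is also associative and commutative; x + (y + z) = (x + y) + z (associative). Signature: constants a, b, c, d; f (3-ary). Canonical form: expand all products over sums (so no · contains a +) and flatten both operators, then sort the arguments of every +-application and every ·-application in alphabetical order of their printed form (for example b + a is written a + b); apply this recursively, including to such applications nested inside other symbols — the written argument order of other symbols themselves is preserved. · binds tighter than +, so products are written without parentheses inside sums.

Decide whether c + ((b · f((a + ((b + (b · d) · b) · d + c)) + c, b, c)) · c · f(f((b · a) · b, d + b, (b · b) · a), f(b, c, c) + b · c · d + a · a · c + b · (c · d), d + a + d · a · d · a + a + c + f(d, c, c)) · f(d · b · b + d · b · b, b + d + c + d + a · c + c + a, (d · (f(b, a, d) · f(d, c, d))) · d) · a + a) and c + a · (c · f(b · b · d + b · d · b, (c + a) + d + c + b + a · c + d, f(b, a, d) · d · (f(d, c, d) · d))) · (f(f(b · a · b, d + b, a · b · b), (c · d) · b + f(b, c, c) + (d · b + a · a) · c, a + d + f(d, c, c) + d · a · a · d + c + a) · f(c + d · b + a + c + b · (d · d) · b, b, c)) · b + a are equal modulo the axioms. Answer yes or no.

Left:  c + ((b · f((a + ((b + (b · d) · b) · d + c)) + c, b, c)) · c · f(f((b · a) · b, d + b, (b · b) · a), f(b, c, c) + b · c · d + a · a · c + b · (c · d), d + a + d · a · d · a + a + c + f(d, c, c)) · f(d · b · b + d · b · b, b + d + c + d + a · c + c + a, (d · (f(b, a, d) · f(d, c, d))) · d) · a + a)
  Expand products over sums:  c + a · b · c · f(a + b · b · d · d + b · d + c + c, b, c) · f(b · b · d + b · b · d, a + a · c + b + c + c + d + d, d · d · f(b, a, d) · f(d, c, d)) · f(f(a · b · b, b + d, a · b · b), a · a · c + b · c · d + b · c · d + f(b, c, c), a + a + a · a · d · d + c + d + f(d, c, c)) + a
  Sort:  a + a · b · c · f(a + b · b · d · d + b · d + c + c, b, c) · f(b · b · d + b · b · d, a + a · c + b + c + c + d + d, d · d · f(b, a, d) · f(d, c, d)) · f(f(a · b · b, b + d, a · b · b), a · a · c + b · c · d + b · c · d + f(b, c, c), a + a + a · a · d · d + c + d + f(d, c, c)) + c
Right:  c + a · (c · f(b · b · d + b · d · b, (c + a) + d + c + b + a · c + d, f(b, a, d) · d · (f(d, c, d) · d))) · (f(f(b · a · b, d + b, a · b · b), (c · d) · b + f(b, c, c) + (d · b + a · a) · c, a + d + f(d, c, c) + d · a · a · d + c + a) · f(c + d · b + a + c + b · (d · d) · b, b, c)) · b + a
  Expand products over sums:  c + a · b · c · f(a + b · b · d · d + b · d + c + c, b, c) · f(b · b · d + b · b · d, a + a · c + b + c + c + d + d, d · d · f(b, a, d) · f(d, c, d)) · f(f(a · b · b, b + d, a · b · b), a · a · c + b · c · d + b · c · d + f(b, c, c), a + a + a · a · d · d + c + d + f(d, c, c)) + a
  Sort:  a + a · b · c · f(a + b · b · d · d + b · d + c + c, b, c) · f(b · b · d + b · b · d, a + a · c + b + c + c + d + d, d · d · f(b, a, d) · f(d, c, d)) · f(f(a · b · b, b + d, a · b · b), a · a · c + b · c · d + b · c · d + f(b, c, c), a + a + a · a · d · d + c + d + f(d, c, c)) + c

Answer: yes — both canonical forms are a + a · b · c · f(a + b · b · d · d + b · d + c + c, b, c) · f(b · b · d + b · b · d, a + a · c + b + c + c + d + d, d · d · f(b, a, d) · f(d, c, d)) · f(f(a · b · b, b + d, a · b · b), a · a · c + b · c · d + b · c · d + f(b, c, c), a + a + a · a · d · d + c + d + f(d, c, c)) + c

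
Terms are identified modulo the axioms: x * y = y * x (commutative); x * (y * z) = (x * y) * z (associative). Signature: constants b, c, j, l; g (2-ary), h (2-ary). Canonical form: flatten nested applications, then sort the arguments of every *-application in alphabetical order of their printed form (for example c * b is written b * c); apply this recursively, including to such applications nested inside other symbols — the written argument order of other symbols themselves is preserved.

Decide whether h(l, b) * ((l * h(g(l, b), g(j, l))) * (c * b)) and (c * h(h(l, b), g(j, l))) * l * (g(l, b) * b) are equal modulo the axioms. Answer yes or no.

Answer: no — b * c * h(g(l, b), g(j, l)) * h(l, b) * l vs b * c * g(l, b) * h(h(l, b), g(j, l)) * l

Derivation:
Left:  h(l, b) * ((l * h(g(l, b), g(j, l))) * (c * b))
  Un-nest:  h(l, b) * l * h(g(l, b), g(j, l)) * c * b
  Sort:  b * c * h(g(l, b), g(j, l)) * h(l, b) * l
Right:  (c * h(h(l, b), g(j, l))) * l * (g(l, b) * b)
  Flatten:  c * h(h(l, b), g(j, l)) * l * g(l, b) * b
  Order the arguments:  b * c * g(l, b) * h(h(l, b), g(j, l)) * l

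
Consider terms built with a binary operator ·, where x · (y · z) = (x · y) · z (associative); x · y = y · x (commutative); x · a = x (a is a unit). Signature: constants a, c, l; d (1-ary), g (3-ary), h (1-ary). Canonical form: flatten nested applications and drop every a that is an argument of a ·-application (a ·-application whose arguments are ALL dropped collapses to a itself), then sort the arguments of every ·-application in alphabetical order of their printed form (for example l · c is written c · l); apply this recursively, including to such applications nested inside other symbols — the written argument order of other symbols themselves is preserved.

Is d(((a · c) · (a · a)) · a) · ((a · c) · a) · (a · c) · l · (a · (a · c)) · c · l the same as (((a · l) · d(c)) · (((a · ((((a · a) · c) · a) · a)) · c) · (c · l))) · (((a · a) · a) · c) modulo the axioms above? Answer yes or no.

Left:  d(((a · c) · (a · a)) · a) · ((a · c) · a) · (a · c) · l · (a · (a · c)) · c · l
  Merge nested applications:  d(((a · c) · (a · a)) · a) · a · c · a · a · c · l · a · a · c · c · l
  Inside:  d(((a · c) · (a · a)) · a)  →  d(c)
  Unit:  drop a (×5)
  Sort arguments:  c · c · c · c · d(c) · l · l
Right:  (((a · l) · d(c)) · (((a · ((((a · a) · c) · a) · a)) · c) · (c · l))) · (((a · a) · a) · c)
  Flatten:  a · l · d(c) · a · a · a · c · a · a · c · c · l · a · a · a · c
  Drop the unit:  drop a (×9)
  Sort arguments:  c · c · c · c · d(c) · l · l

Answer: yes — both canonical forms are c · c · c · c · d(c) · l · l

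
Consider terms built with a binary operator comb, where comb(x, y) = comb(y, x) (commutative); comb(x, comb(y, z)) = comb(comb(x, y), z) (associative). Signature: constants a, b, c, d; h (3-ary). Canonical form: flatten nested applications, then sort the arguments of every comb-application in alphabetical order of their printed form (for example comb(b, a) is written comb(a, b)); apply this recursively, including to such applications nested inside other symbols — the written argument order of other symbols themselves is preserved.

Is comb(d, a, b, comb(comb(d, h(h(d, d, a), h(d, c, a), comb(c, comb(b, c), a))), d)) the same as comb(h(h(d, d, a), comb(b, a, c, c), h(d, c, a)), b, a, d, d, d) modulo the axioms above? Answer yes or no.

Left:  comb(d, a, b, comb(comb(d, h(h(d, d, a), h(d, c, a), comb(c, comb(b, c), a))), d))
  Flatten:  comb(d, a, b, d, h(h(d, d, a), h(d, c, a), comb(c, comb(b, c), a)), d)
  Inside:  h(h(d, d, a), h(d, c, a), comb(c, comb(b, c), a))  →  h(h(d, d, a), h(d, c, a), comb(a, b, c, c))
  Sort arguments:  comb(a, b, d, d, d, h(h(d, d, a), h(d, c, a), comb(a, b, c, c)))
Right:  comb(h(h(d, d, a), comb(b, a, c, c), h(d, c, a)), b, a, d, d, d)
  Inside:  h(h(d, d, a), comb(b, a, c, c), h(d, c, a))  →  h(h(d, d, a), comb(a, b, c, c), h(d, c, a))
  Sort:  comb(a, b, d, d, d, h(h(d, d, a), comb(a, b, c, c), h(d, c, a)))

Answer: no — comb(a, b, d, d, d, h(h(d, d, a), h(d, c, a), comb(a, b, c, c))) vs comb(a, b, d, d, d, h(h(d, d, a), comb(a, b, c, c), h(d, c, a)))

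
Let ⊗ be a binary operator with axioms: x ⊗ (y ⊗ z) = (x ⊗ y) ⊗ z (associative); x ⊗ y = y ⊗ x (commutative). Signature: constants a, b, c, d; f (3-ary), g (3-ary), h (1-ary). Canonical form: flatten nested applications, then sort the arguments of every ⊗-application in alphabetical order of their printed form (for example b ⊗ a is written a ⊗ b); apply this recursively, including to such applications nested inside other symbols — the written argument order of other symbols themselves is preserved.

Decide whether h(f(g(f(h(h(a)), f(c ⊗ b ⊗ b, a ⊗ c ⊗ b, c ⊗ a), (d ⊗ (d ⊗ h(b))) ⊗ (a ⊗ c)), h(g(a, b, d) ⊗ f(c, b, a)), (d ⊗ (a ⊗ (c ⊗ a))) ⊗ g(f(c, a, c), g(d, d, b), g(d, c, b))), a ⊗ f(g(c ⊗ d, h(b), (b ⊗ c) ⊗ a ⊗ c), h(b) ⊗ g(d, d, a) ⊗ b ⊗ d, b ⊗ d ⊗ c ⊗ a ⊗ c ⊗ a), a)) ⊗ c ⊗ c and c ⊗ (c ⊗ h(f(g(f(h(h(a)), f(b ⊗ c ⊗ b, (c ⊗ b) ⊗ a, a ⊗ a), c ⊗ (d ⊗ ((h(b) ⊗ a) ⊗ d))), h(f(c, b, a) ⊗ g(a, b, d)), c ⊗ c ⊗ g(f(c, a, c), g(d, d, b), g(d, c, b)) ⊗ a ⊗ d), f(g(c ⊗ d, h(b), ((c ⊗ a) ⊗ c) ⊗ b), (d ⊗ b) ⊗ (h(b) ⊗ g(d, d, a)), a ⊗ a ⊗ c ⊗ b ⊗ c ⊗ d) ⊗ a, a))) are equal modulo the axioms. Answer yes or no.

Answer: no — c ⊗ c ⊗ h(f(g(f(h(h(a)), f(b ⊗ b ⊗ c, a ⊗ b ⊗ c, a ⊗ c), a ⊗ c ⊗ d ⊗ d ⊗ h(b)), h(f(c, b, a) ⊗ g(a, b, d)), a ⊗ a ⊗ c ⊗ d ⊗ g(f(c, a, c), g(d, d, b), g(d, c, b))), a ⊗ f(g(c ⊗ d, h(b), a ⊗ b ⊗ c ⊗ c), b ⊗ d ⊗ g(d, d, a) ⊗ h(b), a ⊗ a ⊗ b ⊗ c ⊗ c ⊗ d), a)) vs c ⊗ c ⊗ h(f(g(f(h(h(a)), f(b ⊗ b ⊗ c, a ⊗ b ⊗ c, a ⊗ a), a ⊗ c ⊗ d ⊗ d ⊗ h(b)), h(f(c, b, a) ⊗ g(a, b, d)), a ⊗ c ⊗ c ⊗ d ⊗ g(f(c, a, c), g(d, d, b), g(d, c, b))), a ⊗ f(g(c ⊗ d, h(b), a ⊗ b ⊗ c ⊗ c), b ⊗ d ⊗ g(d, d, a) ⊗ h(b), a ⊗ a ⊗ b ⊗ c ⊗ c ⊗ d), a))

Derivation:
Left:  h(f(g(f(h(h(a)), f(c ⊗ b ⊗ b, a ⊗ c ⊗ b, c ⊗ a), (d ⊗ (d ⊗ h(b))) ⊗ (a ⊗ c)), h(g(a, b, d) ⊗ f(c, b, a)), (d ⊗ (a ⊗ (c ⊗ a))) ⊗ g(f(c, a, c), g(d, d, b), g(d, c, b))), a ⊗ f(g(c ⊗ d, h(b), (b ⊗ c) ⊗ a ⊗ c), h(b) ⊗ g(d, d, a) ⊗ b ⊗ d, b ⊗ d ⊗ c ⊗ a ⊗ c ⊗ a), a)) ⊗ c ⊗ c
  Inside:  h(f(g(f(h(h(a)), f(c ⊗ b ⊗ b, a ⊗ c ⊗ b, c ⊗ a), (d ⊗ (d ⊗ h(b))) ⊗ (a ⊗ c)), h(g(a, b, d) ⊗ f(c, b, a)), (d ⊗ (a ⊗ (c ⊗ a))) ⊗ g(f(c, a, c), g(d, d, b), g(d, c, b))), a ⊗ f(g(c ⊗ d, h(b), (b ⊗ c) ⊗ a ⊗ c), h(b) ⊗ g(d, d, a) ⊗ b ⊗ d, b ⊗ d ⊗ c ⊗ a ⊗ c ⊗ a), a))  →  h(f(g(f(h(h(a)), f(b ⊗ b ⊗ c, a ⊗ b ⊗ c, a ⊗ c), a ⊗ c ⊗ d ⊗ d ⊗ h(b)), h(f(c, b, a) ⊗ g(a, b, d)), a ⊗ a ⊗ c ⊗ d ⊗ g(f(c, a, c), g(d, d, b), g(d, c, b))), a ⊗ f(g(c ⊗ d, h(b), a ⊗ b ⊗ c ⊗ c), b ⊗ d ⊗ g(d, d, a) ⊗ h(b), a ⊗ a ⊗ b ⊗ c ⊗ c ⊗ d), a))
  Sort arguments:  c ⊗ c ⊗ h(f(g(f(h(h(a)), f(b ⊗ b ⊗ c, a ⊗ b ⊗ c, a ⊗ c), a ⊗ c ⊗ d ⊗ d ⊗ h(b)), h(f(c, b, a) ⊗ g(a, b, d)), a ⊗ a ⊗ c ⊗ d ⊗ g(f(c, a, c), g(d, d, b), g(d, c, b))), a ⊗ f(g(c ⊗ d, h(b), a ⊗ b ⊗ c ⊗ c), b ⊗ d ⊗ g(d, d, a) ⊗ h(b), a ⊗ a ⊗ b ⊗ c ⊗ c ⊗ d), a))
Right:  c ⊗ (c ⊗ h(f(g(f(h(h(a)), f(b ⊗ c ⊗ b, (c ⊗ b) ⊗ a, a ⊗ a), c ⊗ (d ⊗ ((h(b) ⊗ a) ⊗ d))), h(f(c, b, a) ⊗ g(a, b, d)), c ⊗ c ⊗ g(f(c, a, c), g(d, d, b), g(d, c, b)) ⊗ a ⊗ d), f(g(c ⊗ d, h(b), ((c ⊗ a) ⊗ c) ⊗ b), (d ⊗ b) ⊗ (h(b) ⊗ g(d, d, a)), a ⊗ a ⊗ c ⊗ b ⊗ c ⊗ d) ⊗ a, a)))
  Flatten:  c ⊗ c ⊗ h(f(g(f(h(h(a)), f(b ⊗ c ⊗ b, (c ⊗ b) ⊗ a, a ⊗ a), c ⊗ (d ⊗ ((h(b) ⊗ a) ⊗ d))), h(f(c, b, a) ⊗ g(a, b, d)), c ⊗ c ⊗ g(f(c, a, c), g(d, d, b), g(d, c, b)) ⊗ a ⊗ d), f(g(c ⊗ d, h(b), ((c ⊗ a) ⊗ c) ⊗ b), (d ⊗ b) ⊗ (h(b) ⊗ g(d, d, a)), a ⊗ a ⊗ c ⊗ b ⊗ c ⊗ d) ⊗ a, a))
  Simplify inside:  h(f(g(f(h(h(a)), f(b ⊗ c ⊗ b, (c ⊗ b) ⊗ a, a ⊗ a), c ⊗ (d ⊗ ((h(b) ⊗ a) ⊗ d))), h(f(c, b, a) ⊗ g(a, b, d)), c ⊗ c ⊗ g(f(c, a, c), g(d, d, b), g(d, c, b)) ⊗ a ⊗ d), f(g(c ⊗ d, h(b), ((c ⊗ a) ⊗ c) ⊗ b), (d ⊗ b) ⊗ (h(b) ⊗ g(d, d, a)), a ⊗ a ⊗ c ⊗ b ⊗ c ⊗ d) ⊗ a, a))  →  h(f(g(f(h(h(a)), f(b ⊗ b ⊗ c, a ⊗ b ⊗ c, a ⊗ a), a ⊗ c ⊗ d ⊗ d ⊗ h(b)), h(f(c, b, a) ⊗ g(a, b, d)), a ⊗ c ⊗ c ⊗ d ⊗ g(f(c, a, c), g(d, d, b), g(d, c, b))), a ⊗ f(g(c ⊗ d, h(b), a ⊗ b ⊗ c ⊗ c), b ⊗ d ⊗ g(d, d, a) ⊗ h(b), a ⊗ a ⊗ b ⊗ c ⊗ c ⊗ d), a))
  Order the arguments:  c ⊗ c ⊗ h(f(g(f(h(h(a)), f(b ⊗ b ⊗ c, a ⊗ b ⊗ c, a ⊗ a), a ⊗ c ⊗ d ⊗ d ⊗ h(b)), h(f(c, b, a) ⊗ g(a, b, d)), a ⊗ c ⊗ c ⊗ d ⊗ g(f(c, a, c), g(d, d, b), g(d, c, b))), a ⊗ f(g(c ⊗ d, h(b), a ⊗ b ⊗ c ⊗ c), b ⊗ d ⊗ g(d, d, a) ⊗ h(b), a ⊗ a ⊗ b ⊗ c ⊗ c ⊗ d), a))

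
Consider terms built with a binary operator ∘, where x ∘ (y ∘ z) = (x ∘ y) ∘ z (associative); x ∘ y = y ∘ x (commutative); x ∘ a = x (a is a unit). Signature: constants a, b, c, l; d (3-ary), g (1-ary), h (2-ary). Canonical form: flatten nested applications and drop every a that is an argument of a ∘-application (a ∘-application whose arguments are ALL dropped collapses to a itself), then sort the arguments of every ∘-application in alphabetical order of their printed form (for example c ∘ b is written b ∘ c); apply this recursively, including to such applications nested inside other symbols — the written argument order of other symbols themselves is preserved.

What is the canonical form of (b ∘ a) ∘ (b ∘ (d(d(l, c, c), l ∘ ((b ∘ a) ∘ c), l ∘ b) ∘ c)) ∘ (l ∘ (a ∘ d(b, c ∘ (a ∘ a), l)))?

Answer: b ∘ b ∘ c ∘ d(b, c, l) ∘ d(d(l, c, c), b ∘ c ∘ l, b ∘ l) ∘ l

Derivation:
Un-nest:  b ∘ a ∘ b ∘ d(d(l, c, c), l ∘ ((b ∘ a) ∘ c), l ∘ b) ∘ c ∘ l ∘ a ∘ d(b, c ∘ (a ∘ a), l)
Canonicalize subterm:  d(d(l, c, c), l ∘ ((b ∘ a) ∘ c), l ∘ b)  →  d(d(l, c, c), b ∘ c ∘ l, b ∘ l)
Simplify inside:  d(b, c ∘ (a ∘ a), l)  →  d(b, c, l)
Units out:  drop a (×2)
Sort:  b ∘ b ∘ c ∘ d(b, c, l) ∘ d(d(l, c, c), b ∘ c ∘ l, b ∘ l) ∘ l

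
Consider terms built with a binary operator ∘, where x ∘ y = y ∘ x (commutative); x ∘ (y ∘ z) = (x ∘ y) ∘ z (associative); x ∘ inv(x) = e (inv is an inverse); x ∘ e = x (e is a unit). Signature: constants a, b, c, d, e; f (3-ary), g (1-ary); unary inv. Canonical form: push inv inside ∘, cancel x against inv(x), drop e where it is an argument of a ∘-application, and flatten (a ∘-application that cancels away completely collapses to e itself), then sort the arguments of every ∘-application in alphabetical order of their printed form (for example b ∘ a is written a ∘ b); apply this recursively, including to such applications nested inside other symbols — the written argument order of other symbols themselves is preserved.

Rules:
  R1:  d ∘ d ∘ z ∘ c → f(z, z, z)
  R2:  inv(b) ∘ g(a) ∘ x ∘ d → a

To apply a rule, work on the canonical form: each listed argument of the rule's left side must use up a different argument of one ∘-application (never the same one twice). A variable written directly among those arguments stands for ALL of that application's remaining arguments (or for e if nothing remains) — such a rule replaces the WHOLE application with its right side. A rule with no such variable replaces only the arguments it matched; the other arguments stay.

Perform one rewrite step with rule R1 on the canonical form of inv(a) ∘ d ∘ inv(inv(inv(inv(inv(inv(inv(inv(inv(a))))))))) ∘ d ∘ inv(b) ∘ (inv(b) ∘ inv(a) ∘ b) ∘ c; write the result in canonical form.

Answer: f(inv(a) ∘ inv(a) ∘ inv(a) ∘ inv(b), inv(a) ∘ inv(a) ∘ inv(a) ∘ inv(b), inv(a) ∘ inv(a) ∘ inv(a) ∘ inv(b))

Derivation:
Canonical form:  c ∘ d ∘ d ∘ inv(a) ∘ inv(a) ∘ inv(a) ∘ inv(b)
R1 matches:  uses c, d, d;  z := inv(a) ∘ inv(a) ∘ inv(a) ∘ inv(b)
The extension variable absorbs all remaining arguments, so the whole application is rewritten.
New term:  f(inv(a) ∘ inv(a) ∘ inv(a) ∘ inv(b), inv(a) ∘ inv(a) ∘ inv(a) ∘ inv(b), inv(a) ∘ inv(a) ∘ inv(a) ∘ inv(b))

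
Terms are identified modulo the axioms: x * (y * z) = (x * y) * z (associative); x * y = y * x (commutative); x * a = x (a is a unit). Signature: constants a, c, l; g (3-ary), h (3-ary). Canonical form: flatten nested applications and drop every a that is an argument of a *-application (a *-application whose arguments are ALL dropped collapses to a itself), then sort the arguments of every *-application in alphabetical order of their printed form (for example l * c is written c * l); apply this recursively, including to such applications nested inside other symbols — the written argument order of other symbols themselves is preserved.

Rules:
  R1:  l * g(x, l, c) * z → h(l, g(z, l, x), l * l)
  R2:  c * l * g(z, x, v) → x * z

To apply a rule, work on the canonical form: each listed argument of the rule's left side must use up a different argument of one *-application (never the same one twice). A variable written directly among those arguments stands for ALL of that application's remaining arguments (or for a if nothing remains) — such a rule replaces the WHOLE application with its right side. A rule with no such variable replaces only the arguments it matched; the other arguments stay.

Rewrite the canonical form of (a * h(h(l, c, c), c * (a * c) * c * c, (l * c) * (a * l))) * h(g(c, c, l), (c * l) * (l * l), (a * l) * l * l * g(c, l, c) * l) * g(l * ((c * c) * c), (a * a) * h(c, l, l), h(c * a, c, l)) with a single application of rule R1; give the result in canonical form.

Answer: g(c * c * c * l, h(c, l, l), h(c, c, l)) * h(g(c, c, l), c * l * l * l, h(l, g(l * l * l, l, c), l * l)) * h(h(l, c, c), c * c * c * c, c * l * l)

Derivation:
Canonical form:  g(c * c * c * l, h(c, l, l), h(c, c, l)) * h(g(c, c, l), c * l * l * l, g(c, l, c) * l * l * l * l) * h(h(l, c, c), c * c * c * c, c * l * l)
Apply R1:  consuming g(c, l, c), l;  x := c, z := l * l * l
The extension variable absorbs all remaining arguments, so the whole application is rewritten.
Giving:  g(c * c * c * l, h(c, l, l), h(c, c, l)) * h(g(c, c, l), c * l * l * l, h(l, g(l * l * l, l, c), l * l)) * h(h(l, c, c), c * c * c * c, c * l * l)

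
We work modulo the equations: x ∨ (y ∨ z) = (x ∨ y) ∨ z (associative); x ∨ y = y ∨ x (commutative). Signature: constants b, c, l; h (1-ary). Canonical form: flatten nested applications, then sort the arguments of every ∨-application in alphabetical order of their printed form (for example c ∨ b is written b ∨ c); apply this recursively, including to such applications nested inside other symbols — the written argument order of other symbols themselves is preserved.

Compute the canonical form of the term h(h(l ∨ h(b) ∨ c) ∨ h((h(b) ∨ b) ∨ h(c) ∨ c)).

Work inside:  h(l ∨ h(b) ∨ c) ∨ h((h(b) ∨ b) ∨ h(c) ∨ c)
Simplify inside:  h(l ∨ h(b) ∨ c)  →  h(c ∨ h(b) ∨ l)
Inside:  h((h(b) ∨ b) ∨ h(c) ∨ c)  →  h(b ∨ c ∨ h(b) ∨ h(c))
Order the arguments:  h(b ∨ c ∨ h(b) ∨ h(c)) ∨ h(c ∨ h(b) ∨ l)
Reassemble:  h(h(b ∨ c ∨ h(b) ∨ h(c)) ∨ h(c ∨ h(b) ∨ l))

Answer: h(h(b ∨ c ∨ h(b) ∨ h(c)) ∨ h(c ∨ h(b) ∨ l))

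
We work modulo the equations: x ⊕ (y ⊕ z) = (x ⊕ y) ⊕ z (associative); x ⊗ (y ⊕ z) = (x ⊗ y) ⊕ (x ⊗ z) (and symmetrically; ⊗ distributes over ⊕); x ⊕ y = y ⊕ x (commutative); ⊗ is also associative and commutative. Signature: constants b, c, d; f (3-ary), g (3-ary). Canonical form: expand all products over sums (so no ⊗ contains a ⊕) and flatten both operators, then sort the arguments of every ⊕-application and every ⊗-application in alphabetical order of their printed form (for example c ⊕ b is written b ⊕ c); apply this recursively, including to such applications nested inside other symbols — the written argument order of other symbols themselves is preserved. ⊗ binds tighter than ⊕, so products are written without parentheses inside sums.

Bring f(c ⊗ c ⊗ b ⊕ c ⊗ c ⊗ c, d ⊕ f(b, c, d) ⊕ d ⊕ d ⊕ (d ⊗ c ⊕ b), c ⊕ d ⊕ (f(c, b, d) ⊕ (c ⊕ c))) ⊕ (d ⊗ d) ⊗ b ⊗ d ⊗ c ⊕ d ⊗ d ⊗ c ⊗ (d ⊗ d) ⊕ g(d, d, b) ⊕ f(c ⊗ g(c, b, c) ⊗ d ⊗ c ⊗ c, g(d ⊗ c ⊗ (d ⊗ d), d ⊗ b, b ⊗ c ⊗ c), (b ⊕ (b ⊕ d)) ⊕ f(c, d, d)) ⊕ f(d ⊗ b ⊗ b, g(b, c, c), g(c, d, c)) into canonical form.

Un-nest:  f(b ⊗ c ⊗ c ⊕ c ⊗ c ⊗ c, b ⊕ c ⊗ d ⊕ d ⊕ d ⊕ d ⊕ f(b, c, d), c ⊕ c ⊕ c ⊕ d ⊕ f(c, b, d)) ⊕ b ⊗ c ⊗ d ⊗ d ⊗ d ⊕ c ⊗ d ⊗ d ⊗ d ⊗ d ⊕ g(d, d, b) ⊕ f(c ⊗ c ⊗ c ⊗ d ⊗ g(c, b, c), g(c ⊗ d ⊗ d ⊗ d, b ⊗ d, b ⊗ c ⊗ c), b ⊕ b ⊕ d ⊕ f(c, d, d)) ⊕ f(b ⊗ b ⊗ d, g(b, c, c), g(c, d, c))
Sort:  b ⊗ c ⊗ d ⊗ d ⊗ d ⊕ c ⊗ d ⊗ d ⊗ d ⊗ d ⊕ f(b ⊗ b ⊗ d, g(b, c, c), g(c, d, c)) ⊕ f(b ⊗ c ⊗ c ⊕ c ⊗ c ⊗ c, b ⊕ c ⊗ d ⊕ d ⊕ d ⊕ d ⊕ f(b, c, d), c ⊕ c ⊕ c ⊕ d ⊕ f(c, b, d)) ⊕ f(c ⊗ c ⊗ c ⊗ d ⊗ g(c, b, c), g(c ⊗ d ⊗ d ⊗ d, b ⊗ d, b ⊗ c ⊗ c), b ⊕ b ⊕ d ⊕ f(c, d, d)) ⊕ g(d, d, b)

Answer: b ⊗ c ⊗ d ⊗ d ⊗ d ⊕ c ⊗ d ⊗ d ⊗ d ⊗ d ⊕ f(b ⊗ b ⊗ d, g(b, c, c), g(c, d, c)) ⊕ f(b ⊗ c ⊗ c ⊕ c ⊗ c ⊗ c, b ⊕ c ⊗ d ⊕ d ⊕ d ⊕ d ⊕ f(b, c, d), c ⊕ c ⊕ c ⊕ d ⊕ f(c, b, d)) ⊕ f(c ⊗ c ⊗ c ⊗ d ⊗ g(c, b, c), g(c ⊗ d ⊗ d ⊗ d, b ⊗ d, b ⊗ c ⊗ c), b ⊕ b ⊕ d ⊕ f(c, d, d)) ⊕ g(d, d, b)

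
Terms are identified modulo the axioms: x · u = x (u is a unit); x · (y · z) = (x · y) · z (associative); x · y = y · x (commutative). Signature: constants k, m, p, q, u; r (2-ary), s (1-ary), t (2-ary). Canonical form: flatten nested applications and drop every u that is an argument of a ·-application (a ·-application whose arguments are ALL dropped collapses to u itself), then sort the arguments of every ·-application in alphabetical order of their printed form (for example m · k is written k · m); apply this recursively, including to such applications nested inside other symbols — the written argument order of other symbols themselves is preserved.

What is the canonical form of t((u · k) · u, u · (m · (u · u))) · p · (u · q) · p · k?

Answer: k · p · p · q · t(k, m)

Derivation:
Un-nest:  t((u · k) · u, u · (m · (u · u))) · p · u · q · p · k
Inside:  t((u · k) · u, u · (m · (u · u)))  →  t(k, m)
Unit:  drop u
Sort:  k · p · p · q · t(k, m)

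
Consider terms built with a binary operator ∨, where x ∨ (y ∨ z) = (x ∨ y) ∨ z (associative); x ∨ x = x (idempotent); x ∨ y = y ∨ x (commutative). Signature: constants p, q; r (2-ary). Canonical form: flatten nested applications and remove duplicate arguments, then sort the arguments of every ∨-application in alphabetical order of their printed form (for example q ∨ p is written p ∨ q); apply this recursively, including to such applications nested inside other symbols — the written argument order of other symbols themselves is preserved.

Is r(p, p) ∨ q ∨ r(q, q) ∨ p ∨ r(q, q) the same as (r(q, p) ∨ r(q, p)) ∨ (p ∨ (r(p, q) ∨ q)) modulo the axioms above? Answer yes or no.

Left:  r(p, p) ∨ q ∨ r(q, q) ∨ p ∨ r(q, q)
  Deduplicate:  drop duplicate r(q, q)
  Sort arguments:  p ∨ q ∨ r(p, p) ∨ r(q, q)
Right:  (r(q, p) ∨ r(q, p)) ∨ (p ∨ (r(p, q) ∨ q))
  Flatten:  r(q, p) ∨ r(q, p) ∨ p ∨ r(p, q) ∨ q
  Drop duplicates:  drop duplicate r(q, p)
  Order the arguments:  p ∨ q ∨ r(p, q) ∨ r(q, p)

Answer: no — p ∨ q ∨ r(p, p) ∨ r(q, q) vs p ∨ q ∨ r(p, q) ∨ r(q, p)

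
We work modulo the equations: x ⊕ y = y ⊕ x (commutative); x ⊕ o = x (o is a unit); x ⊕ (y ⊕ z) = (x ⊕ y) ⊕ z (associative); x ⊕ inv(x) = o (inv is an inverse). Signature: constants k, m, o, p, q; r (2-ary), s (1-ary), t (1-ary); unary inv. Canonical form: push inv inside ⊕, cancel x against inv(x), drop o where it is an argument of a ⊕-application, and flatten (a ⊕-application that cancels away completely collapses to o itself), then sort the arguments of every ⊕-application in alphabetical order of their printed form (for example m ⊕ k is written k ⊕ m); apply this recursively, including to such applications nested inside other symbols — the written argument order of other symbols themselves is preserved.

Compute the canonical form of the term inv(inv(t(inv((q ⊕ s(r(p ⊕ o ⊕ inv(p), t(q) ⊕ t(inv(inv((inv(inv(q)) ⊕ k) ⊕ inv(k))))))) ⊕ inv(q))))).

Push inv inside:  distribute inv over ⊕ and collapse double inv
Combine occurrences:  t(inv(s(r(o, t(q) ⊕ t(q)))))

Answer: t(inv(s(r(o, t(q) ⊕ t(q)))))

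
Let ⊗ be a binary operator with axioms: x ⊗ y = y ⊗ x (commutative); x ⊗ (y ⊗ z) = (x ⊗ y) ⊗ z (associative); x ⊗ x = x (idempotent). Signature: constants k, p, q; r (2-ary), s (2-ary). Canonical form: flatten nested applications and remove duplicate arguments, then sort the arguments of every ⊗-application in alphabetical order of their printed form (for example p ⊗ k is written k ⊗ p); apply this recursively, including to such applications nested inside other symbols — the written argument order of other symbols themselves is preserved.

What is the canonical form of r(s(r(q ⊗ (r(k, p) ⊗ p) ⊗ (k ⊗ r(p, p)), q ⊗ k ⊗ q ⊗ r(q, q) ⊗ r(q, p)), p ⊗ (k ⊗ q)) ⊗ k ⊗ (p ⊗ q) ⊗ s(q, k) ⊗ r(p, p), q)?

Descend into:  s(r(q ⊗ (r(k, p) ⊗ p) ⊗ (k ⊗ r(p, p)), q ⊗ k ⊗ q ⊗ r(q, q) ⊗ r(q, p)), p ⊗ (k ⊗ q)) ⊗ k ⊗ (p ⊗ q) ⊗ s(q, k) ⊗ r(p, p)
Flatten:  s(r(q ⊗ (r(k, p) ⊗ p) ⊗ (k ⊗ r(p, p)), q ⊗ k ⊗ q ⊗ r(q, q) ⊗ r(q, p)), p ⊗ (k ⊗ q)) ⊗ k ⊗ p ⊗ q ⊗ s(q, k) ⊗ r(p, p)
Simplify inside:  s(r(q ⊗ (r(k, p) ⊗ p) ⊗ (k ⊗ r(p, p)), q ⊗ k ⊗ q ⊗ r(q, q) ⊗ r(q, p)), p ⊗ (k ⊗ q))  →  s(r(k ⊗ p ⊗ q ⊗ r(k, p) ⊗ r(p, p), k ⊗ q ⊗ r(q, p) ⊗ r(q, q)), k ⊗ p ⊗ q)
Order the arguments:  k ⊗ p ⊗ q ⊗ r(p, p) ⊗ s(q, k) ⊗ s(r(k ⊗ p ⊗ q ⊗ r(k, p) ⊗ r(p, p), k ⊗ q ⊗ r(q, p) ⊗ r(q, q)), k ⊗ p ⊗ q)
Reassemble:  r(k ⊗ p ⊗ q ⊗ r(p, p) ⊗ s(q, k) ⊗ s(r(k ⊗ p ⊗ q ⊗ r(k, p) ⊗ r(p, p), k ⊗ q ⊗ r(q, p) ⊗ r(q, q)), k ⊗ p ⊗ q), q)

Answer: r(k ⊗ p ⊗ q ⊗ r(p, p) ⊗ s(q, k) ⊗ s(r(k ⊗ p ⊗ q ⊗ r(k, p) ⊗ r(p, p), k ⊗ q ⊗ r(q, p) ⊗ r(q, q)), k ⊗ p ⊗ q), q)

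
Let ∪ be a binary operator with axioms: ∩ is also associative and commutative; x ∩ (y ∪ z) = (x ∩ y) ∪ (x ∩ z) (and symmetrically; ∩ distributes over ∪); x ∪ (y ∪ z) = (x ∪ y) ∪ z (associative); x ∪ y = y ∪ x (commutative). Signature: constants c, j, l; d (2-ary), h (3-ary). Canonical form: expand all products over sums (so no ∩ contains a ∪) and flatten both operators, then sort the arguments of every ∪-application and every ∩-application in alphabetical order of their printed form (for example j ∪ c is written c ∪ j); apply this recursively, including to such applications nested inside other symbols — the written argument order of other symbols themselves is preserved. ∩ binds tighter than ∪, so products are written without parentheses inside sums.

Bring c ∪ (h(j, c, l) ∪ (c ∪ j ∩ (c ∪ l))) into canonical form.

Expand:  c ∪ h(j, c, l) ∪ c ∪ c ∩ j ∪ j ∩ l
Sort:  c ∪ c ∪ c ∩ j ∪ h(j, c, l) ∪ j ∩ l

Answer: c ∪ c ∪ c ∩ j ∪ h(j, c, l) ∪ j ∩ l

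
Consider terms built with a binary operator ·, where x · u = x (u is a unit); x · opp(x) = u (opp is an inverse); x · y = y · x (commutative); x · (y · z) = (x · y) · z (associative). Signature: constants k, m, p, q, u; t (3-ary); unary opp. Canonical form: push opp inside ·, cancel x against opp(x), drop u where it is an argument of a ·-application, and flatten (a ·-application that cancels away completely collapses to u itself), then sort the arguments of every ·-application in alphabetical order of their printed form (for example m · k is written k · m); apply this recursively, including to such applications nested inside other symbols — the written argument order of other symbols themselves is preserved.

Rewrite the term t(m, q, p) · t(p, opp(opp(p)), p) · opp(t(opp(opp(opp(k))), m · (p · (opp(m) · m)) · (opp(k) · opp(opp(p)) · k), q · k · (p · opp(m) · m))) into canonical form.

Push opp inside:  distribute opp over · and collapse double opp
Collect terms:  t(m, q, p) · t(p, p, p) · opp(t(opp(k), m · p · p, k · p · q))
Sort arguments:  opp(t(opp(k), m · p · p, k · p · q)) · t(m, q, p) · t(p, p, p)

Answer: opp(t(opp(k), m · p · p, k · p · q)) · t(m, q, p) · t(p, p, p)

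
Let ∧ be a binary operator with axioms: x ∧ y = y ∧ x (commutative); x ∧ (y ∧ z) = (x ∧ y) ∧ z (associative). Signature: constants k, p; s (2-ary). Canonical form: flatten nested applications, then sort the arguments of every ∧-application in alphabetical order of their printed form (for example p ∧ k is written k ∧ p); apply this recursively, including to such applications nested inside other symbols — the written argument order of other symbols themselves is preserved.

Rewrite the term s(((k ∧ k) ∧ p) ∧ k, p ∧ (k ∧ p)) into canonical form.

Descend into:  ((k ∧ k) ∧ p) ∧ k
Merge nested applications:  k ∧ k ∧ p ∧ k
Order the arguments:  k ∧ k ∧ k ∧ p
Rebuild:  s(k ∧ k ∧ k ∧ p, k ∧ p ∧ p)

Answer: s(k ∧ k ∧ k ∧ p, k ∧ p ∧ p)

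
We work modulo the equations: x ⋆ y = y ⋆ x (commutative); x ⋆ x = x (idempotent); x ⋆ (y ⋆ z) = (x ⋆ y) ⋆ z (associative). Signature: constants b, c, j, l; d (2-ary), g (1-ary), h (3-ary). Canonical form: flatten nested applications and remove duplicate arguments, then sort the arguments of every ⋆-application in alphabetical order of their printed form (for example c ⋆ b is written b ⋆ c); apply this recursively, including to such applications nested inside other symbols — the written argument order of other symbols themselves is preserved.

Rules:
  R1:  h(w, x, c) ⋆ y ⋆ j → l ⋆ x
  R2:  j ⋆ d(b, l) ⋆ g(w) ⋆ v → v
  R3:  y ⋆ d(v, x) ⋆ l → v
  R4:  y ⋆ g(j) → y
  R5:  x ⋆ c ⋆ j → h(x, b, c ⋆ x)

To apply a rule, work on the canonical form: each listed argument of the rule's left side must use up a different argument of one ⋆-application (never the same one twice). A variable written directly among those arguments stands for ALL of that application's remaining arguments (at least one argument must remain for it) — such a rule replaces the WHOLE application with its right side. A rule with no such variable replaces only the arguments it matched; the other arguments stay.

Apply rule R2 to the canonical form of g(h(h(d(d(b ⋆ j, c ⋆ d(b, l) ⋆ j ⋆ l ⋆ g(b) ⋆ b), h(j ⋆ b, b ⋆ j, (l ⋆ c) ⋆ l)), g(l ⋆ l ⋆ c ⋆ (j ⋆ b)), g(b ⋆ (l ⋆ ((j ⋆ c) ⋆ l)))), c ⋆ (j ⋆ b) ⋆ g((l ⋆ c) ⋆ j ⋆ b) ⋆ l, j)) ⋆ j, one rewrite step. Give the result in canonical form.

Answer: g(h(h(d(d(b ⋆ j, b ⋆ c ⋆ l), h(b ⋆ j, b ⋆ j, c ⋆ l)), g(b ⋆ c ⋆ j ⋆ l), g(b ⋆ c ⋆ j ⋆ l)), b ⋆ c ⋆ g(b ⋆ c ⋆ j ⋆ l) ⋆ j ⋆ l, j)) ⋆ j

Derivation:
Canonical form:  g(h(h(d(d(b ⋆ j, b ⋆ c ⋆ d(b, l) ⋆ g(b) ⋆ j ⋆ l), h(b ⋆ j, b ⋆ j, c ⋆ l)), g(b ⋆ c ⋆ j ⋆ l), g(b ⋆ c ⋆ j ⋆ l)), b ⋆ c ⋆ g(b ⋆ c ⋆ j ⋆ l) ⋆ j ⋆ l, j)) ⋆ j
Apply R2:  consuming d(b, l), g(b), j;  v := b ⋆ c ⋆ l, w := b
The extension variable absorbs all remaining arguments, so the whole application is rewritten.
Giving:  g(h(h(d(d(b ⋆ j, b ⋆ c ⋆ l), h(b ⋆ j, b ⋆ j, c ⋆ l)), g(b ⋆ c ⋆ j ⋆ l), g(b ⋆ c ⋆ j ⋆ l)), b ⋆ c ⋆ g(b ⋆ c ⋆ j ⋆ l) ⋆ j ⋆ l, j)) ⋆ j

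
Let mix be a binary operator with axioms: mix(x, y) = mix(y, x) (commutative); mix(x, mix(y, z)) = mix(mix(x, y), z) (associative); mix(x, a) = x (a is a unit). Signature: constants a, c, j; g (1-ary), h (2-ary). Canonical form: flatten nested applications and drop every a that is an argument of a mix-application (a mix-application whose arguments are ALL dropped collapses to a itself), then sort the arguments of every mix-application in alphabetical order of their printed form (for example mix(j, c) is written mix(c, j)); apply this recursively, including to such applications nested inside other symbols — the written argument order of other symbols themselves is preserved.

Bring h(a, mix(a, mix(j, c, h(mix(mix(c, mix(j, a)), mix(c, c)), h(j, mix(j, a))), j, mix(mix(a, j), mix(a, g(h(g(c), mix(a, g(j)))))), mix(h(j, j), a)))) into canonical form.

Descend into:  mix(a, mix(j, c, h(mix(mix(c, mix(j, a)), mix(c, c)), h(j, mix(j, a))), j, mix(mix(a, j), mix(a, g(h(g(c), mix(a, g(j)))))), mix(h(j, j), a)))
Merge nested applications:  mix(a, j, c, h(mix(mix(c, mix(j, a)), mix(c, c)), h(j, mix(j, a))), j, a, j, a, g(h(g(c), mix(a, g(j)))), h(j, j), a)
Simplify inside:  h(mix(mix(c, mix(j, a)), mix(c, c)), h(j, mix(j, a)))  →  h(mix(c, c, c, j), h(j, j))
Inside:  g(h(g(c), mix(a, g(j))))  →  g(h(g(c), g(j)))
Units out:  drop a (×4)
Sort:  mix(c, g(h(g(c), g(j))), h(j, j), h(mix(c, c, c, j), h(j, j)), j, j, j)
Rebuild:  h(a, mix(c, g(h(g(c), g(j))), h(j, j), h(mix(c, c, c, j), h(j, j)), j, j, j))

Answer: h(a, mix(c, g(h(g(c), g(j))), h(j, j), h(mix(c, c, c, j), h(j, j)), j, j, j))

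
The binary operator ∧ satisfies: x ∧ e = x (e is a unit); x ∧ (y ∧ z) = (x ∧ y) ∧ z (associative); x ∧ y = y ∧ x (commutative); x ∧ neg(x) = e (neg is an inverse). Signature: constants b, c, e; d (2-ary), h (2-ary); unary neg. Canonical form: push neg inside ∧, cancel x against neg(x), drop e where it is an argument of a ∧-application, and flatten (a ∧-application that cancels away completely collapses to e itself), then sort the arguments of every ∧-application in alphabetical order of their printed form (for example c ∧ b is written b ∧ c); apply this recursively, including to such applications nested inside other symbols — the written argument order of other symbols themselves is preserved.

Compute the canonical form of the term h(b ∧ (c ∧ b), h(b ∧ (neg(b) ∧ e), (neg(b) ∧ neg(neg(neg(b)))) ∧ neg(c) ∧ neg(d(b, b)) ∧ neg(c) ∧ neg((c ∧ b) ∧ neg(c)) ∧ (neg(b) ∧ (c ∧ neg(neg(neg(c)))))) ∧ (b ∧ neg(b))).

Work inside:  h(b ∧ (neg(b) ∧ e), (neg(b) ∧ neg(neg(neg(b)))) ∧ neg(c) ∧ neg(d(b, b)) ∧ neg(c) ∧ neg((c ∧ b) ∧ neg(c)) ∧ (neg(b) ∧ (c ∧ neg(neg(neg(c)))))) ∧ (b ∧ neg(b))
Push neg inside:  distribute neg over ∧ and collapse double neg
Inverses cancel:  b cancels
Collect:  h(e, neg(b) ∧ neg(b) ∧ neg(b) ∧ neg(b) ∧ neg(c) ∧ neg(c) ∧ neg(d(b, b)))
Put back:  h(b ∧ b ∧ c, h(e, neg(b) ∧ neg(b) ∧ neg(b) ∧ neg(b) ∧ neg(c) ∧ neg(c) ∧ neg(d(b, b))))

Answer: h(b ∧ b ∧ c, h(e, neg(b) ∧ neg(b) ∧ neg(b) ∧ neg(b) ∧ neg(c) ∧ neg(c) ∧ neg(d(b, b))))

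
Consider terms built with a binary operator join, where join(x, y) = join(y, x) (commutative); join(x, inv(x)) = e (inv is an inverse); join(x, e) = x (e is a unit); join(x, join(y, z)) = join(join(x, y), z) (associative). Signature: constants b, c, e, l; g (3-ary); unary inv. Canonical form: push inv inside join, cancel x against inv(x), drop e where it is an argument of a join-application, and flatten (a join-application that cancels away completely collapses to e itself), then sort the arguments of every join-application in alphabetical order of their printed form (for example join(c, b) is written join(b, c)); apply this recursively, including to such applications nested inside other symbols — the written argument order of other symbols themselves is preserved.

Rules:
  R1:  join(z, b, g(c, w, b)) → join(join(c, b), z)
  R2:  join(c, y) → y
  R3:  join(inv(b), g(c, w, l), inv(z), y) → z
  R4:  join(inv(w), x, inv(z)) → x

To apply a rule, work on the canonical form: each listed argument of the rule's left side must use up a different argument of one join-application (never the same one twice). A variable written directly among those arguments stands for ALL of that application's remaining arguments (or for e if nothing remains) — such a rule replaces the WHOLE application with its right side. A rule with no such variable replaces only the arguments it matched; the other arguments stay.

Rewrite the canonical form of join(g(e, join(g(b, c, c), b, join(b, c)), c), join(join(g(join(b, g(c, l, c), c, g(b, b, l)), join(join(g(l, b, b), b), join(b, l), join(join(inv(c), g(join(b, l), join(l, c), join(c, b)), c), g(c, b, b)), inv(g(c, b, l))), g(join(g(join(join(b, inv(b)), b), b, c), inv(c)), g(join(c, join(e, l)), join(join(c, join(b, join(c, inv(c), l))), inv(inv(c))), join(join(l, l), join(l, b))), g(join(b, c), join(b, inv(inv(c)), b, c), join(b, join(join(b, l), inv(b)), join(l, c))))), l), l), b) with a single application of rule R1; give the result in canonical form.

Canonical form:  join(b, g(e, join(b, b, c, g(b, c, c)), c), g(join(b, c, g(b, b, l), g(c, l, c)), join(b, b, g(c, b, b), g(join(b, l), join(c, l), join(b, c)), g(l, b, b), inv(g(c, b, l)), l), g(join(g(b, b, c), inv(c)), g(join(c, l), join(b, c, c, l), join(b, l, l, l)), g(join(b, c), join(b, b, c, c), join(b, c, l, l)))), l, l)
Apply R1:  consuming b, g(c, b, b);  w := b, z := join(b, g(join(b, l), join(c, l), join(b, c)), g(l, b, b), inv(g(c, b, l)), l)
The variable takes the whole remainder — replace the entire application.
Result:  join(b, g(e, join(b, b, c, g(b, c, c)), c), g(join(b, c, g(b, b, l), g(c, l, c)), join(b, b, c, g(join(b, l), join(c, l), join(b, c)), g(l, b, b), inv(g(c, b, l)), l), g(join(g(b, b, c), inv(c)), g(join(c, l), join(b, c, c, l), join(b, l, l, l)), g(join(b, c), join(b, b, c, c), join(b, c, l, l)))), l, l)

Answer: join(b, g(e, join(b, b, c, g(b, c, c)), c), g(join(b, c, g(b, b, l), g(c, l, c)), join(b, b, c, g(join(b, l), join(c, l), join(b, c)), g(l, b, b), inv(g(c, b, l)), l), g(join(g(b, b, c), inv(c)), g(join(c, l), join(b, c, c, l), join(b, l, l, l)), g(join(b, c), join(b, b, c, c), join(b, c, l, l)))), l, l)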